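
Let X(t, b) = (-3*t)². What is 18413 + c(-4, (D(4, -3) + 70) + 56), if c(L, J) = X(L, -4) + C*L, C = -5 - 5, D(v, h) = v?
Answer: 18597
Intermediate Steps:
C = -10
X(t, b) = 9*t²
c(L, J) = -10*L + 9*L² (c(L, J) = 9*L² - 10*L = -10*L + 9*L²)
18413 + c(-4, (D(4, -3) + 70) + 56) = 18413 - 4*(-10 + 9*(-4)) = 18413 - 4*(-10 - 36) = 18413 - 4*(-46) = 18413 + 184 = 18597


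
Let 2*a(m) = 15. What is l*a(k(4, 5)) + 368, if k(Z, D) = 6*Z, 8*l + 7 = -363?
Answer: 169/8 ≈ 21.125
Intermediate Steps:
l = -185/4 (l = -7/8 + (⅛)*(-363) = -7/8 - 363/8 = -185/4 ≈ -46.250)
a(m) = 15/2 (a(m) = (½)*15 = 15/2)
l*a(k(4, 5)) + 368 = -185/4*15/2 + 368 = -2775/8 + 368 = 169/8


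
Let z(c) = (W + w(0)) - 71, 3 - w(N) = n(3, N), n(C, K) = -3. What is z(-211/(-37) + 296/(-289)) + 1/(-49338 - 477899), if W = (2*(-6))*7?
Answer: -78558314/527237 ≈ -149.00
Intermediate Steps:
w(N) = 6 (w(N) = 3 - 1*(-3) = 3 + 3 = 6)
W = -84 (W = -12*7 = -84)
z(c) = -149 (z(c) = (-84 + 6) - 71 = -78 - 71 = -149)
z(-211/(-37) + 296/(-289)) + 1/(-49338 - 477899) = -149 + 1/(-49338 - 477899) = -149 + 1/(-527237) = -149 - 1/527237 = -78558314/527237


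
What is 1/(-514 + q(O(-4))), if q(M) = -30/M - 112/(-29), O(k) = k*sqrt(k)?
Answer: -6864416/3501988201 + 50460*I/3501988201 ≈ -0.0019601 + 1.4409e-5*I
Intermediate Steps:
O(k) = k**(3/2)
q(M) = 112/29 - 30/M (q(M) = -30/M - 112*(-1/29) = -30/M + 112/29 = 112/29 - 30/M)
1/(-514 + q(O(-4))) = 1/(-514 + (112/29 - 30*I/8)) = 1/(-514 + (112/29 - 15*I/4)) = 1/(-14794/29 - 15*I/4) = 13456*(-14794/29 + 15*I/4)/3501988201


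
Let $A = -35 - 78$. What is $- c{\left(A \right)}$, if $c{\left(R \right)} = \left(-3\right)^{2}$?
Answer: $-9$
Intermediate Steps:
$A = -113$ ($A = -35 - 78 = -113$)
$c{\left(R \right)} = 9$
$- c{\left(A \right)} = \left(-1\right) 9 = -9$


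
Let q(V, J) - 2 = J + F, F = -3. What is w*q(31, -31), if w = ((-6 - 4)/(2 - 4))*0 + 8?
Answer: -256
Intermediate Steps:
q(V, J) = -1 + J (q(V, J) = 2 + (J - 3) = 2 + (-3 + J) = -1 + J)
w = 8 (w = -10/(-2)*0 + 8 = -10*(-½)*0 + 8 = 5*0 + 8 = 0 + 8 = 8)
w*q(31, -31) = 8*(-1 - 31) = 8*(-32) = -256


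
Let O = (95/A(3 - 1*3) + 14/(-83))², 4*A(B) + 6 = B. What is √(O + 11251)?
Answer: √947592595/249 ≈ 123.63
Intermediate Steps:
A(B) = -3/2 + B/4
O = 250019344/62001 (O = (95/(-3/2 + (3 - 1*3)/4) + 14/(-83))² = (95/(-3/2 + (3 - 3)/4) + 14*(-1/83))² = (95/(-3/2 + (¼)*0) - 14/83)² = (95/(-3/2 + 0) - 14/83)² = (95/(-3/2) - 14/83)² = (95*(-⅔) - 14/83)² = (-190/3 - 14/83)² = (-15812/249)² = 250019344/62001 ≈ 4032.5)
√(O + 11251) = √(250019344/62001 + 11251) = √(947592595/62001) = √947592595/249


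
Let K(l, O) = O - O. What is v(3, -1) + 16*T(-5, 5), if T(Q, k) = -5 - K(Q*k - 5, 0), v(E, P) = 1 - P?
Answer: -78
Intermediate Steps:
K(l, O) = 0
T(Q, k) = -5 (T(Q, k) = -5 - 1*0 = -5 + 0 = -5)
v(3, -1) + 16*T(-5, 5) = (1 - 1*(-1)) + 16*(-5) = (1 + 1) - 80 = 2 - 80 = -78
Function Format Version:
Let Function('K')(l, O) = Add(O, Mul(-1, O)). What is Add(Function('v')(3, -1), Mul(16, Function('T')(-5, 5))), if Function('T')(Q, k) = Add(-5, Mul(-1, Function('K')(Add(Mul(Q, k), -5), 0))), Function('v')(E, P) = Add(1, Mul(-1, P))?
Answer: -78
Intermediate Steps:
Function('K')(l, O) = 0
Function('T')(Q, k) = -5 (Function('T')(Q, k) = Add(-5, Mul(-1, 0)) = Add(-5, 0) = -5)
Add(Function('v')(3, -1), Mul(16, Function('T')(-5, 5))) = Add(Add(1, Mul(-1, -1)), Mul(16, -5)) = Add(Add(1, 1), -80) = Add(2, -80) = -78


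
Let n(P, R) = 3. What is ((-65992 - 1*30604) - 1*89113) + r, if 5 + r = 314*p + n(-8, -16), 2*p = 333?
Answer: -133430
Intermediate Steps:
p = 333/2 (p = (1/2)*333 = 333/2 ≈ 166.50)
r = 52279 (r = -5 + (314*(333/2) + 3) = -5 + (52281 + 3) = -5 + 52284 = 52279)
((-65992 - 1*30604) - 1*89113) + r = ((-65992 - 1*30604) - 1*89113) + 52279 = ((-65992 - 30604) - 89113) + 52279 = (-96596 - 89113) + 52279 = -185709 + 52279 = -133430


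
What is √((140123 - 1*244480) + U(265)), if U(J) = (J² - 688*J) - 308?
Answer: 2*I*√54190 ≈ 465.57*I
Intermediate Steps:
U(J) = -308 + J² - 688*J
√((140123 - 1*244480) + U(265)) = √((140123 - 1*244480) + (-308 + 265² - 688*265)) = √((140123 - 244480) + (-308 + 70225 - 182320)) = √(-104357 - 112403) = √(-216760) = 2*I*√54190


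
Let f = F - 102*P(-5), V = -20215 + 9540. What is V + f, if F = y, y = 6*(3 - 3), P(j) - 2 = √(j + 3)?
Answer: -10879 - 102*I*√2 ≈ -10879.0 - 144.25*I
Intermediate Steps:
P(j) = 2 + √(3 + j) (P(j) = 2 + √(j + 3) = 2 + √(3 + j))
y = 0 (y = 6*0 = 0)
F = 0
V = -10675
f = -204 - 102*I*√2 (f = 0 - 102*(2 + √(3 - 5)) = 0 - 102*(2 + √(-2)) = 0 - 102*(2 + I*√2) = 0 + (-204 - 102*I*√2) = -204 - 102*I*√2 ≈ -204.0 - 144.25*I)
V + f = -10675 + (-204 - 102*I*√2) = -10879 - 102*I*√2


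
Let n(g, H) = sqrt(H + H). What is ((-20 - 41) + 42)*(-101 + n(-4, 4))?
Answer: 1919 - 38*sqrt(2) ≈ 1865.3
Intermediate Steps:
n(g, H) = sqrt(2)*sqrt(H) (n(g, H) = sqrt(2*H) = sqrt(2)*sqrt(H))
((-20 - 41) + 42)*(-101 + n(-4, 4)) = ((-20 - 41) + 42)*(-101 + sqrt(2)*sqrt(4)) = (-61 + 42)*(-101 + sqrt(2)*2) = -19*(-101 + 2*sqrt(2)) = 1919 - 38*sqrt(2)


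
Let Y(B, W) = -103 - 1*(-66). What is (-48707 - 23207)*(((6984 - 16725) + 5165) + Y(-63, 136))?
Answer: 331739282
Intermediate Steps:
Y(B, W) = -37 (Y(B, W) = -103 + 66 = -37)
(-48707 - 23207)*(((6984 - 16725) + 5165) + Y(-63, 136)) = (-48707 - 23207)*(((6984 - 16725) + 5165) - 37) = -71914*((-9741 + 5165) - 37) = -71914*(-4576 - 37) = -71914*(-4613) = 331739282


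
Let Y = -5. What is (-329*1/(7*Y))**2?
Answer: 2209/25 ≈ 88.360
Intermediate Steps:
(-329*1/(7*Y))**2 = (-329/(7*(-5)))**2 = (-329/(-35))**2 = (-329*(-1/35))**2 = (47/5)**2 = 2209/25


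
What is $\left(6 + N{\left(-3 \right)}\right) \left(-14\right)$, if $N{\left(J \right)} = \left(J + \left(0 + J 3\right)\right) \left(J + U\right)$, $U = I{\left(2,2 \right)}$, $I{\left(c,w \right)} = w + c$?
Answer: $84$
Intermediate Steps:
$I{\left(c,w \right)} = c + w$
$U = 4$ ($U = 2 + 2 = 4$)
$N{\left(J \right)} = 4 J \left(4 + J\right)$ ($N{\left(J \right)} = \left(J + \left(0 + J 3\right)\right) \left(J + 4\right) = \left(J + \left(0 + 3 J\right)\right) \left(4 + J\right) = \left(J + 3 J\right) \left(4 + J\right) = 4 J \left(4 + J\right)$)
$\left(6 + N{\left(-3 \right)}\right) \left(-14\right) = \left(6 + 4 \left(-3\right) \left(4 - 3\right)\right) \left(-14\right) = \left(6 + 4 \left(-3\right) 1\right) \left(-14\right) = \left(6 - 12\right) \left(-14\right) = \left(-6\right) \left(-14\right) = 84$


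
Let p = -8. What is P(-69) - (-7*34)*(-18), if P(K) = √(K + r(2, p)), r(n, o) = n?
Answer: -4284 + I*√67 ≈ -4284.0 + 8.1853*I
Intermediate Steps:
P(K) = √(2 + K) (P(K) = √(K + 2) = √(2 + K))
P(-69) - (-7*34)*(-18) = √(2 - 69) - (-7*34)*(-18) = √(-67) - (-238)*(-18) = I*√67 - 1*4284 = I*√67 - 4284 = -4284 + I*√67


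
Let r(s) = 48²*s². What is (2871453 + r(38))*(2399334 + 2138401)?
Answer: 28126828218315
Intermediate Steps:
r(s) = 2304*s²
(2871453 + r(38))*(2399334 + 2138401) = (2871453 + 2304*38²)*(2399334 + 2138401) = (2871453 + 2304*1444)*4537735 = (2871453 + 3326976)*4537735 = 6198429*4537735 = 28126828218315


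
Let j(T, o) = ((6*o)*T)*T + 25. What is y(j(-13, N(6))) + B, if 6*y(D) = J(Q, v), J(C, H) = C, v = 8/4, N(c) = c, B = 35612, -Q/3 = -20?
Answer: 35622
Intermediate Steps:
Q = 60 (Q = -3*(-20) = 60)
v = 2 (v = 8*(¼) = 2)
j(T, o) = 25 + 6*o*T² (j(T, o) = (6*T*o)*T + 25 = 6*o*T² + 25 = 25 + 6*o*T²)
y(D) = 10 (y(D) = (⅙)*60 = 10)
y(j(-13, N(6))) + B = 10 + 35612 = 35622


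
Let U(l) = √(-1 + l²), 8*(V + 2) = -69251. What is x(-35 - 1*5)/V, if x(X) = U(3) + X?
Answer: 320/69267 - 16*√2/69267 ≈ 0.0042931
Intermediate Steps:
V = -69267/8 (V = -2 + (⅛)*(-69251) = -2 - 69251/8 = -69267/8 ≈ -8658.4)
x(X) = X + 2*√2 (x(X) = √(-1 + 3²) + X = √(-1 + 9) + X = √8 + X = 2*√2 + X = X + 2*√2)
x(-35 - 1*5)/V = ((-35 - 1*5) + 2*√2)/(-69267/8) = ((-35 - 5) + 2*√2)*(-8/69267) = (-40 + 2*√2)*(-8/69267) = 320/69267 - 16*√2/69267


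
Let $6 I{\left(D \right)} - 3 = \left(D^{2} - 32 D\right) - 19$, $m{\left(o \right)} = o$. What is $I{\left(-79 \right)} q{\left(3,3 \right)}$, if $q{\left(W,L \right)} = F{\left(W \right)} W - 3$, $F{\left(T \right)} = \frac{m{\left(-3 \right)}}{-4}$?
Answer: $- \frac{8753}{8} \approx -1094.1$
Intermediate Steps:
$I{\left(D \right)} = - \frac{8}{3} - \frac{16 D}{3} + \frac{D^{2}}{6}$ ($I{\left(D \right)} = \frac{1}{2} + \frac{\left(D^{2} - 32 D\right) - 19}{6} = \frac{1}{2} + \frac{-19 + D^{2} - 32 D}{6} = \frac{1}{2} - \left(\frac{19}{6} - \frac{D^{2}}{6} + \frac{16 D}{3}\right) = - \frac{8}{3} - \frac{16 D}{3} + \frac{D^{2}}{6}$)
$F{\left(T \right)} = \frac{3}{4}$ ($F{\left(T \right)} = - \frac{3}{-4} = \left(-3\right) \left(- \frac{1}{4}\right) = \frac{3}{4}$)
$q{\left(W,L \right)} = -3 + \frac{3 W}{4}$ ($q{\left(W,L \right)} = \frac{3 W}{4} - 3 = -3 + \frac{3 W}{4}$)
$I{\left(-79 \right)} q{\left(3,3 \right)} = \left(- \frac{8}{3} - - \frac{1264}{3} + \frac{\left(-79\right)^{2}}{6}\right) \left(-3 + \frac{3}{4} \cdot 3\right) = \left(- \frac{8}{3} + \frac{1264}{3} + \frac{1}{6} \cdot 6241\right) \left(-3 + \frac{9}{4}\right) = \left(- \frac{8}{3} + \frac{1264}{3} + \frac{6241}{6}\right) \left(- \frac{3}{4}\right) = \frac{8753}{6} \left(- \frac{3}{4}\right) = - \frac{8753}{8}$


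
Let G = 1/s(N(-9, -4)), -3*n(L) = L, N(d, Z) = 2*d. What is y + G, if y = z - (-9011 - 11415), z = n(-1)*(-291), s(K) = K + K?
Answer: 731843/36 ≈ 20329.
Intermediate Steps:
n(L) = -L/3
s(K) = 2*K
z = -97 (z = -⅓*(-1)*(-291) = (⅓)*(-291) = -97)
y = 20329 (y = -97 - (-9011 - 11415) = -97 - 1*(-20426) = -97 + 20426 = 20329)
G = -1/36 (G = 1/(2*(2*(-9))) = 1/(2*(-18)) = 1/(-36) = -1/36 ≈ -0.027778)
y + G = 20329 - 1/36 = 731843/36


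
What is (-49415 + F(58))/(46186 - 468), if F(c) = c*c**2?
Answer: 145697/45718 ≈ 3.1869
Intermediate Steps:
F(c) = c**3
(-49415 + F(58))/(46186 - 468) = (-49415 + 58**3)/(46186 - 468) = (-49415 + 195112)/45718 = 145697*(1/45718) = 145697/45718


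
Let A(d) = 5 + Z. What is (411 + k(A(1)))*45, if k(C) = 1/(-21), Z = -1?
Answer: 129450/7 ≈ 18493.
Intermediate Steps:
A(d) = 4 (A(d) = 5 - 1 = 4)
k(C) = -1/21
(411 + k(A(1)))*45 = (411 - 1/21)*45 = (8630/21)*45 = 129450/7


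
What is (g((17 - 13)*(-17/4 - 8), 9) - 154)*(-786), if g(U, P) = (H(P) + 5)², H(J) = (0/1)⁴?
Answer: 101394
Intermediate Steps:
H(J) = 0 (H(J) = (0*1)⁴ = 0⁴ = 0)
g(U, P) = 25 (g(U, P) = (0 + 5)² = 5² = 25)
(g((17 - 13)*(-17/4 - 8), 9) - 154)*(-786) = (25 - 154)*(-786) = -129*(-786) = 101394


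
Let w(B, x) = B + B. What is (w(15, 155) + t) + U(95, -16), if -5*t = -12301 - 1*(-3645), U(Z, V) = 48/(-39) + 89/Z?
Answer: 2174719/1235 ≈ 1760.9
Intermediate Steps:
w(B, x) = 2*B
U(Z, V) = -16/13 + 89/Z (U(Z, V) = 48*(-1/39) + 89/Z = -16/13 + 89/Z)
t = 8656/5 (t = -(-12301 - 1*(-3645))/5 = -(-12301 + 3645)/5 = -⅕*(-8656) = 8656/5 ≈ 1731.2)
(w(15, 155) + t) + U(95, -16) = (2*15 + 8656/5) + (-16/13 + 89/95) = (30 + 8656/5) + (-16/13 + 89*(1/95)) = 8806/5 + (-16/13 + 89/95) = 8806/5 - 363/1235 = 2174719/1235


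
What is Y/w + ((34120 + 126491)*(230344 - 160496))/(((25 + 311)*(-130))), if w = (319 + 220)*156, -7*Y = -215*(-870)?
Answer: -251945915583/980980 ≈ -2.5683e+5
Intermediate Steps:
Y = -187050/7 (Y = -(-215)*(-870)/7 = -1/7*187050 = -187050/7 ≈ -26721.)
w = 84084 (w = 539*156 = 84084)
Y/w + ((34120 + 126491)*(230344 - 160496))/(((25 + 311)*(-130))) = -187050/7/84084 + ((34120 + 126491)*(230344 - 160496))/(((25 + 311)*(-130))) = -187050/7*1/84084 + (160611*69848)/((336*(-130))) = -31175/98098 + 11218357128/(-43680) = -31175/98098 + 11218357128*(-1/43680) = -31175/98098 - 467431547/1820 = -251945915583/980980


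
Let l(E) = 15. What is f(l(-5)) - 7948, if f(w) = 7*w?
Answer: -7843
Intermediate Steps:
f(l(-5)) - 7948 = 7*15 - 7948 = 105 - 7948 = -7843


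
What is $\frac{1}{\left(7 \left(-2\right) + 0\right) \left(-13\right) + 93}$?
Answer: $\frac{1}{275} \approx 0.0036364$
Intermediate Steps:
$\frac{1}{\left(7 \left(-2\right) + 0\right) \left(-13\right) + 93} = \frac{1}{\left(-14 + 0\right) \left(-13\right) + 93} = \frac{1}{\left(-14\right) \left(-13\right) + 93} = \frac{1}{182 + 93} = \frac{1}{275}$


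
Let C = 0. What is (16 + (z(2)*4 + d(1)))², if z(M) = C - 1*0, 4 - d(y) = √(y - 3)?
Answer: (20 - I*√2)² ≈ 398.0 - 56.569*I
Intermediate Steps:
d(y) = 4 - √(-3 + y) (d(y) = 4 - √(y - 3) = 4 - √(-3 + y))
z(M) = 0 (z(M) = 0 - 1*0 = 0 + 0 = 0)
(16 + (z(2)*4 + d(1)))² = (16 + (0*4 + (4 - √(-3 + 1))))² = (16 + (0 + (4 - √(-2))))² = (16 + (0 + (4 - I*√2)))² = (16 + (4 - I*√2))² = (20 - I*√2)²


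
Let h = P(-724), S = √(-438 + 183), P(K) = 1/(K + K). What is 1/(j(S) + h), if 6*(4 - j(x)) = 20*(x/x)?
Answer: 4344/2893 ≈ 1.5016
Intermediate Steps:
P(K) = 1/(2*K)
S = I*√255 (S = √(-255) = I*√255 ≈ 15.969*I)
j(x) = ⅔ (j(x) = 4 - 10*x/x/3 = 4 - 10/3 = ⅔)
h = -1/1448 (h = (½)/(-724) = (½)*(-1/724) = -1/1448 ≈ -0.00069061)
1/(j(S) + h) = 1/(⅔ - 1/1448) = 1/(2893/4344) = 4344/2893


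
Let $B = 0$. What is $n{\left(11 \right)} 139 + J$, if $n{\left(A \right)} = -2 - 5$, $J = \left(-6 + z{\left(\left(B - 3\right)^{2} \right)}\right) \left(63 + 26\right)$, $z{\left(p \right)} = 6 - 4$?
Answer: $-1329$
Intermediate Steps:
$z{\left(p \right)} = 2$
$J = -356$ ($J = \left(-6 + 2\right) \left(63 + 26\right) = \left(-4\right) 89 = -356$)
$n{\left(A \right)} = -7$ ($n{\left(A \right)} = -2 - 5 = -7$)
$n{\left(11 \right)} 139 + J = \left(-7\right) 139 - 356 = -973 - 356 = -1329$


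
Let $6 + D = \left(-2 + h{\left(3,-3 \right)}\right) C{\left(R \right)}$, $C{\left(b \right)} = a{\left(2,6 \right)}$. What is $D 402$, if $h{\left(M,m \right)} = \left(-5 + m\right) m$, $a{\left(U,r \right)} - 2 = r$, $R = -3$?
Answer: $68340$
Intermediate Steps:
$a{\left(U,r \right)} = 2 + r$
$C{\left(b \right)} = 8$ ($C{\left(b \right)} = 2 + 6 = 8$)
$h{\left(M,m \right)} = m \left(-5 + m\right)$
$D = 170$ ($D = -6 + \left(-2 - 3 \left(-5 - 3\right)\right) 8 = -6 + \left(-2 - -24\right) 8 = -6 + \left(-2 + 24\right) 8 = -6 + 22 \cdot 8 = -6 + 176 = 170$)
$D 402 = 170 \cdot 402 = 68340$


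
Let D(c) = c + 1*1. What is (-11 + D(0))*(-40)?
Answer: 400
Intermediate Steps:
D(c) = 1 + c (D(c) = c + 1 = 1 + c)
(-11 + D(0))*(-40) = (-11 + (1 + 0))*(-40) = (-11 + 1)*(-40) = -10*(-40) = 400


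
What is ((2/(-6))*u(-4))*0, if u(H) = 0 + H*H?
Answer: 0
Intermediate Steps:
u(H) = H² (u(H) = 0 + H² = H²)
((2/(-6))*u(-4))*0 = ((2/(-6))*(-4)²)*0 = ((2*(-⅙))*16)*0 = -⅓*16*0 = -16/3*0 = 0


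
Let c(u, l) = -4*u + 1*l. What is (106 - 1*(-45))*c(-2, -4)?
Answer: 604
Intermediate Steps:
c(u, l) = l - 4*u (c(u, l) = -4*u + l = l - 4*u)
(106 - 1*(-45))*c(-2, -4) = (106 - 1*(-45))*(-4 - 4*(-2)) = (106 + 45)*(-4 + 8) = 151*4 = 604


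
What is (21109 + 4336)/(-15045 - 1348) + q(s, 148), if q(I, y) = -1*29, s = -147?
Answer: -500842/16393 ≈ -30.552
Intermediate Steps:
q(I, y) = -29
(21109 + 4336)/(-15045 - 1348) + q(s, 148) = (21109 + 4336)/(-15045 - 1348) - 29 = 25445/(-16393) - 29 = 25445*(-1/16393) - 29 = -25445/16393 - 29 = -500842/16393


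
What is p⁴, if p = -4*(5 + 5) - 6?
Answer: 4477456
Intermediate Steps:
p = -46 (p = -4*10 - 6 = -40 - 6 = -46)
p⁴ = (-46)⁴ = 4477456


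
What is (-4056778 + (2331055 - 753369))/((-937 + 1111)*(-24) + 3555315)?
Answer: -826364/1183713 ≈ -0.69811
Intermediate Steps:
(-4056778 + (2331055 - 753369))/((-937 + 1111)*(-24) + 3555315) = (-4056778 + 1577686)/(174*(-24) + 3555315) = -2479092/(-4176 + 3555315) = -2479092/3551139 = -2479092*1/3551139 = -826364/1183713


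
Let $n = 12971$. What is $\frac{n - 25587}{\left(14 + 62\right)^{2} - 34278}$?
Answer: $\frac{6308}{14251} \approx 0.44264$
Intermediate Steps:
$\frac{n - 25587}{\left(14 + 62\right)^{2} - 34278} = \frac{12971 - 25587}{\left(14 + 62\right)^{2} - 34278} = - \frac{12616}{76^{2} - 34278} = - \frac{12616}{5776 - 34278} = - \frac{12616}{-28502} = \left(-12616\right) \left(- \frac{1}{28502}\right) = \frac{6308}{14251}$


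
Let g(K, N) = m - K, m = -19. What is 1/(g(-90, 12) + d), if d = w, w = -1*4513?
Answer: -1/4442 ≈ -0.00022512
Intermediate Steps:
w = -4513
g(K, N) = -19 - K
d = -4513
1/(g(-90, 12) + d) = 1/((-19 - 1*(-90)) - 4513) = 1/((-19 + 90) - 4513) = 1/(71 - 4513) = 1/(-4442) = -1/4442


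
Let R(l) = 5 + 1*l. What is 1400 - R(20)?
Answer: 1375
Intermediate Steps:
R(l) = 5 + l
1400 - R(20) = 1400 - (5 + 20) = 1400 - 1*25 = 1400 - 25 = 1375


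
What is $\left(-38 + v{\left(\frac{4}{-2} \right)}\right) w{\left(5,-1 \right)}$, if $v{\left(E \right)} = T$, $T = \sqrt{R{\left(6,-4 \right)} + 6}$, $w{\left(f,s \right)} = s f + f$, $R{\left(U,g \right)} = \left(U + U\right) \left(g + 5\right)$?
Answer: $0$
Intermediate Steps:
$R{\left(U,g \right)} = 2 U \left(5 + g\right)$
$w{\left(f,s \right)} = f + f s$ ($w{\left(f,s \right)} = f s + f = f + f s$)
$T = 3 \sqrt{2}$ ($T = \sqrt{2 \cdot 6 \left(5 - 4\right) + 6} = \sqrt{2 \cdot 6 \cdot 1 + 6} = \sqrt{12 + 6} = \sqrt{18} = 3 \sqrt{2} \approx 4.2426$)
$v{\left(E \right)} = 3 \sqrt{2}$
$\left(-38 + v{\left(\frac{4}{-2} \right)}\right) w{\left(5,-1 \right)} = \left(-38 + 3 \sqrt{2}\right) 5 \left(1 - 1\right) = \left(-38 + 3 \sqrt{2}\right) 5 \cdot 0 = \left(-38 + 3 \sqrt{2}\right) 0 = 0$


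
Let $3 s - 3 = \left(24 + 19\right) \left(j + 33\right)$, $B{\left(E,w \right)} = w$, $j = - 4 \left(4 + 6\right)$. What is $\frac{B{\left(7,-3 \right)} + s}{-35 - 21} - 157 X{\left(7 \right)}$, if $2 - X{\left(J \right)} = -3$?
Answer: $- \frac{131573}{168} \approx -783.17$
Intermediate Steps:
$j = -40$ ($j = \left(-4\right) 10 = -40$)
$s = - \frac{298}{3}$ ($s = 1 + \frac{\left(24 + 19\right) \left(-40 + 33\right)}{3} = 1 + \frac{43 \left(-7\right)}{3} = 1 + \frac{1}{3} \left(-301\right) = 1 - \frac{301}{3} = - \frac{298}{3} \approx -99.333$)
$X{\left(J \right)} = 5$ ($X{\left(J \right)} = 2 - -3 = 2 + 3 = 5$)
$\frac{B{\left(7,-3 \right)} + s}{-35 - 21} - 157 X{\left(7 \right)} = \frac{-3 - \frac{298}{3}}{-35 - 21} - 785 = - \frac{307}{3 \left(-56\right)} - 785 = \left(- \frac{307}{3}\right) \left(- \frac{1}{56}\right) - 785 = \frac{307}{168} - 785 = - \frac{131573}{168}$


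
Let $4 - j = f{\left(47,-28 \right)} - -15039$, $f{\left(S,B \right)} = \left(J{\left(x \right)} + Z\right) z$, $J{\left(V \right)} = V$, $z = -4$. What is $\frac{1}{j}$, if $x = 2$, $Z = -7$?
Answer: $- \frac{1}{15055} \approx -6.6423 \cdot 10^{-5}$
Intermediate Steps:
$f{\left(S,B \right)} = 20$ ($f{\left(S,B \right)} = \left(2 - 7\right) \left(-4\right) = \left(-5\right) \left(-4\right) = 20$)
$j = -15055$ ($j = 4 - \left(20 - -15039\right) = 4 - \left(20 + 15039\right) = 4 - 15059 = -15055$)
$\frac{1}{j} = \frac{1}{-15055} = - \frac{1}{15055}$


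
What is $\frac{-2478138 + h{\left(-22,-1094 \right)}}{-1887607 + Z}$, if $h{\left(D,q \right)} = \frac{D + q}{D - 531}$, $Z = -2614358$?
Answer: $\frac{456803066}{829862215} \approx 0.55046$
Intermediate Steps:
$h{\left(D,q \right)} = \frac{D + q}{-531 + D}$
$\frac{-2478138 + h{\left(-22,-1094 \right)}}{-1887607 + Z} = \frac{-2478138 + \frac{-22 - 1094}{-531 - 22}}{-1887607 - 2614358} = \frac{-2478138 + \frac{1}{-553} \left(-1116\right)}{-4501965} = \left(-2478138 - - \frac{1116}{553}\right) \left(- \frac{1}{4501965}\right) = \left(-2478138 + \frac{1116}{553}\right) \left(- \frac{1}{4501965}\right) = \left(- \frac{1370409198}{553}\right) \left(- \frac{1}{4501965}\right) = \frac{456803066}{829862215}$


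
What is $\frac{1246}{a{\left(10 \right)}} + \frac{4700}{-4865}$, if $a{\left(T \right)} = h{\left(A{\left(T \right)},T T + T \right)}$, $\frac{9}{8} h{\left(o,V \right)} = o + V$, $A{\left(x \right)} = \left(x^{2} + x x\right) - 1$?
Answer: $\frac{1431257}{400876} \approx 3.5703$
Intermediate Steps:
$A{\left(x \right)} = -1 + 2 x^{2}$ ($A{\left(x \right)} = \left(x^{2} + x^{2}\right) - 1 = 2 x^{2} - 1 = -1 + 2 x^{2}$)
$h{\left(o,V \right)} = \frac{8 V}{9} + \frac{8 o}{9}$ ($h{\left(o,V \right)} = \frac{8 \left(o + V\right)}{9} = \frac{8 \left(V + o\right)}{9} = \frac{8 V}{9} + \frac{8 o}{9}$)
$a{\left(T \right)} = - \frac{8}{9} + \frac{8 T^{2}}{3} + \frac{8 T}{9}$ ($a{\left(T \right)} = \frac{8 \left(T T + T\right)}{9} + \frac{8 \left(-1 + 2 T^{2}\right)}{9} = \frac{8 \left(T^{2} + T\right)}{9} + \left(- \frac{8}{9} + \frac{16 T^{2}}{9}\right) = \frac{8 \left(T + T^{2}\right)}{9} + \left(- \frac{8}{9} + \frac{16 T^{2}}{9}\right) = \left(\frac{8 T}{9} + \frac{8 T^{2}}{9}\right) + \left(- \frac{8}{9} + \frac{16 T^{2}}{9}\right) = - \frac{8}{9} + \frac{8 T^{2}}{3} + \frac{8 T}{9}$)
$\frac{1246}{a{\left(10 \right)}} + \frac{4700}{-4865} = \frac{1246}{- \frac{8}{9} + \frac{8 \cdot 10^{2}}{3} + \frac{8}{9} \cdot 10} + \frac{4700}{-4865} = \frac{1246}{- \frac{8}{9} + \frac{8}{3} \cdot 100 + \frac{80}{9}} + 4700 \left(- \frac{1}{4865}\right) = \frac{1246}{- \frac{8}{9} + \frac{800}{3} + \frac{80}{9}} - \frac{940}{973} = \frac{1246}{\frac{824}{3}} - \frac{940}{973} = 1246 \cdot \frac{3}{824} - \frac{940}{973} = \frac{1869}{412} - \frac{940}{973} = \frac{1431257}{400876}$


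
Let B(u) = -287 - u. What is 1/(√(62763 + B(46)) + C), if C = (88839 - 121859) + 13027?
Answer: -19993/399657619 - √62430/399657619 ≈ -5.0651e-5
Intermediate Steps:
C = -19993 (C = -33020 + 13027 = -19993)
1/(√(62763 + B(46)) + C) = 1/(√(62763 + (-287 - 1*46)) - 19993) = 1/(√(62763 + (-287 - 46)) - 19993) = 1/(√(62763 - 333) - 19993) = 1/(√62430 - 19993) = 1/(-19993 + √62430)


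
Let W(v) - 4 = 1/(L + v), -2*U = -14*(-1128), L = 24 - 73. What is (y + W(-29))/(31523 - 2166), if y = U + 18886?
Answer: 857531/2289846 ≈ 0.37449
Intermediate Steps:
L = -49
U = -7896 (U = -(-7)*(-1128) = -1/2*15792 = -7896)
W(v) = 4 + 1/(-49 + v)
y = 10990 (y = -7896 + 18886 = 10990)
(y + W(-29))/(31523 - 2166) = (10990 + (-195 + 4*(-29))/(-49 - 29))/(31523 - 2166) = (10990 + (-195 - 116)/(-78))/29357 = (10990 - 1/78*(-311))*(1/29357) = (10990 + 311/78)*(1/29357) = (857531/78)*(1/29357) = 857531/2289846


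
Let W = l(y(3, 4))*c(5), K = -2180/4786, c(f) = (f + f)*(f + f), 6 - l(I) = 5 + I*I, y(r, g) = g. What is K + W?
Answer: -3590590/2393 ≈ -1500.5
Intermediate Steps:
l(I) = 1 - I² (l(I) = 6 - (5 + I*I) = 6 - (5 + I²) = 6 + (-5 - I²) = 1 - I²)
c(f) = 4*f² (c(f) = (2*f)*(2*f) = 4*f²)
K = -1090/2393 (K = -2180*1/4786 = -1090/2393 ≈ -0.45550)
W = -1500 (W = (1 - 1*4²)*(4*5²) = (1 - 1*16)*(4*25) = (1 - 16)*100 = -15*100 = -1500)
K + W = -1090/2393 - 1500 = -3590590/2393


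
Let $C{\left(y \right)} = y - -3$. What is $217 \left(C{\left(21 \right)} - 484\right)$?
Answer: $-99820$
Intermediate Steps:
$C{\left(y \right)} = 3 + y$ ($C{\left(y \right)} = y + 3 = 3 + y$)
$217 \left(C{\left(21 \right)} - 484\right) = 217 \left(\left(3 + 21\right) - 484\right) = 217 \left(24 - 484\right) = 217 \left(-460\right) = -99820$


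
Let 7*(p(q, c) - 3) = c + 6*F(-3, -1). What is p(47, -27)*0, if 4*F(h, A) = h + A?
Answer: 0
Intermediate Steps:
F(h, A) = A/4 + h/4 (F(h, A) = (h + A)/4 = (A + h)/4 = A/4 + h/4)
p(q, c) = 15/7 + c/7 (p(q, c) = 3 + (c + 6*((¼)*(-1) + (¼)*(-3)))/7 = 3 + (c + 6*(-¼ - ¾))/7 = 3 + (c + 6*(-1))/7 = 3 + (c - 6)/7 = 3 + (-6 + c)/7 = 3 + (-6/7 + c/7) = 15/7 + c/7)
p(47, -27)*0 = (15/7 + (⅐)*(-27))*0 = (15/7 - 27/7)*0 = -12/7*0 = 0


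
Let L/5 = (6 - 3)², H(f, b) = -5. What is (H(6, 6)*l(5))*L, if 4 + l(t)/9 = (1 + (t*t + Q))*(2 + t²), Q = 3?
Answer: -1577475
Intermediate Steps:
L = 45 (L = 5*(6 - 3)² = 5*3² = 5*9 = 45)
l(t) = -36 + 9*(2 + t²)*(4 + t²) (l(t) = -36 + 9*((1 + (t*t + 3))*(2 + t²)) = -36 + 9*((1 + (t² + 3))*(2 + t²)) = -36 + 9*((1 + (3 + t²))*(2 + t²)) = -36 + 9*((4 + t²)*(2 + t²)) = -36 + 9*((2 + t²)*(4 + t²)) = -36 + 9*(2 + t²)*(4 + t²))
(H(6, 6)*l(5))*L = -5*(36 + 9*5⁴ + 54*5²)*45 = -5*(36 + 9*625 + 54*25)*45 = -5*(36 + 5625 + 1350)*45 = -5*7011*45 = -35055*45 = -1577475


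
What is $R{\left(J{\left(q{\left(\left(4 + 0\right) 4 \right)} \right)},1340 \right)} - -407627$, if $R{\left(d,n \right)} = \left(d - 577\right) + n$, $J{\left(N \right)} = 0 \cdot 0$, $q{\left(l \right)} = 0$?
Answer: $408390$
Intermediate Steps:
$J{\left(N \right)} = 0$
$R{\left(d,n \right)} = -577 + d + n$ ($R{\left(d,n \right)} = \left(-577 + d\right) + n = -577 + d + n$)
$R{\left(J{\left(q{\left(\left(4 + 0\right) 4 \right)} \right)},1340 \right)} - -407627 = \left(-577 + 0 + 1340\right) - -407627 = 763 + 407627 = 408390$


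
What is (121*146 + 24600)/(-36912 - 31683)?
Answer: -42266/68595 ≈ -0.61617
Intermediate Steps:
(121*146 + 24600)/(-36912 - 31683) = (17666 + 24600)/(-68595) = 42266*(-1/68595) = -42266/68595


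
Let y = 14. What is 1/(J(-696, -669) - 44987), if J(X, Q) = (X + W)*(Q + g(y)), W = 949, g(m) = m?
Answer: -1/210702 ≈ -4.7460e-6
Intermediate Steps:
J(X, Q) = (14 + Q)*(949 + X) (J(X, Q) = (X + 949)*(Q + 14) = (949 + X)*(14 + Q) = (14 + Q)*(949 + X))
1/(J(-696, -669) - 44987) = 1/((13286 + 14*(-696) + 949*(-669) - 669*(-696)) - 44987) = 1/((13286 - 9744 - 634881 + 465624) - 44987) = 1/(-165715 - 44987) = 1/(-210702) = -1/210702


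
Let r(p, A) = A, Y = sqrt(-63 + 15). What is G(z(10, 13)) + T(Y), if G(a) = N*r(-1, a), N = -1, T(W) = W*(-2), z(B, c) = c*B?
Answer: -130 - 8*I*sqrt(3) ≈ -130.0 - 13.856*I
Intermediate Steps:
z(B, c) = B*c
Y = 4*I*sqrt(3) (Y = sqrt(-48) = 4*I*sqrt(3) ≈ 6.9282*I)
T(W) = -2*W
G(a) = -a
G(z(10, 13)) + T(Y) = -10*13 - 8*I*sqrt(3) = -1*130 - 8*I*sqrt(3) = -130 - 8*I*sqrt(3)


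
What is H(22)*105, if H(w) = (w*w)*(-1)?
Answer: -50820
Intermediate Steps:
H(w) = -w² (H(w) = w²*(-1) = -w²)
H(22)*105 = -1*22²*105 = -1*484*105 = -484*105 = -50820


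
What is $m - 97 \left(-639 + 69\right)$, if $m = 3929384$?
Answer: $3984674$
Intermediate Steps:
$m - 97 \left(-639 + 69\right) = 3929384 - 97 \left(-639 + 69\right) = 3929384 - -55290 = 3929384 + 55290 = 3984674$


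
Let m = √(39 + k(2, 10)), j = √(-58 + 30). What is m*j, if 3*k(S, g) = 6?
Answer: 2*I*√287 ≈ 33.882*I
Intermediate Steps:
k(S, g) = 2 (k(S, g) = (⅓)*6 = 2)
j = 2*I*√7 (j = √(-28) = 2*I*√7 ≈ 5.2915*I)
m = √41 (m = √(39 + 2) = √41 ≈ 6.4031)
m*j = √41*(2*I*√7) = 2*I*√287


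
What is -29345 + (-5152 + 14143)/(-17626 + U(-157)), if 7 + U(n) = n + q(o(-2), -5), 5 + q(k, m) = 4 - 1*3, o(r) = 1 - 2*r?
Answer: -522173921/17794 ≈ -29346.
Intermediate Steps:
q(k, m) = -4 (q(k, m) = -5 + (4 - 1*3) = -5 + (4 - 3) = -5 + 1 = -4)
U(n) = -11 + n (U(n) = -7 + (n - 4) = -7 + (-4 + n) = -11 + n)
-29345 + (-5152 + 14143)/(-17626 + U(-157)) = -29345 + (-5152 + 14143)/(-17626 + (-11 - 157)) = -29345 + 8991/(-17626 - 168) = -29345 + 8991/(-17794) = -29345 + 8991*(-1/17794) = -29345 - 8991/17794 = -522173921/17794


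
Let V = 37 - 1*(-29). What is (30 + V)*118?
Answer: 11328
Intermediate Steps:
V = 66 (V = 37 + 29 = 66)
(30 + V)*118 = (30 + 66)*118 = 96*118 = 11328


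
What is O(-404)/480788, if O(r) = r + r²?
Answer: 40703/120197 ≈ 0.33864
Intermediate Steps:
O(-404)/480788 = -404*(1 - 404)/480788 = -404*(-403)*(1/480788) = 162812*(1/480788) = 40703/120197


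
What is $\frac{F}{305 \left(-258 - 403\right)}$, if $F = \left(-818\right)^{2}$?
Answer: $- \frac{669124}{201605} \approx -3.319$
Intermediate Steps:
$F = 669124$
$\frac{F}{305 \left(-258 - 403\right)} = \frac{669124}{305 \left(-258 - 403\right)} = \frac{669124}{305 \left(-661\right)} = \frac{669124}{-201605} = 669124 \left(- \frac{1}{201605}\right) = - \frac{669124}{201605}$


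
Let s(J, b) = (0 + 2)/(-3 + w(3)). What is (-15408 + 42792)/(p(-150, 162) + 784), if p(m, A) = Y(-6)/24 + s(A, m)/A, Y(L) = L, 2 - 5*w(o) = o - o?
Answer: 115341408/3301135 ≈ 34.940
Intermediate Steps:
w(o) = ⅖ (w(o) = ⅖ - (o - o)/5 = ⅖ - ⅕*0 = ⅖ + 0 = ⅖)
s(J, b) = -10/13 (s(J, b) = (0 + 2)/(-3 + ⅖) = 2/(-13/5) = 2*(-5/13) = -10/13)
p(m, A) = -¼ - 10/(13*A) (p(m, A) = -6/24 - 10/(13*A) = -6*1/24 - 10/(13*A) = -¼ - 10/(13*A))
(-15408 + 42792)/(p(-150, 162) + 784) = (-15408 + 42792)/((1/52)*(-40 - 13*162)/162 + 784) = 27384/((1/52)*(1/162)*(-40 - 2106) + 784) = 27384/((1/52)*(1/162)*(-2146) + 784) = 27384/(-1073/4212 + 784) = 27384/(3301135/4212) = 27384*(4212/3301135) = 115341408/3301135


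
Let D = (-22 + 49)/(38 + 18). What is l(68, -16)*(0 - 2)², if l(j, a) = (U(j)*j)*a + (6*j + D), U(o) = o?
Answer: -4120229/14 ≈ -2.9430e+5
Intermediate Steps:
D = 27/56 ≈ 0.48214
l(j, a) = 27/56 + 6*j + a*j² (l(j, a) = (j*j)*a + (6*j + 27/56) = j²*a + (27/56 + 6*j) = a*j² + (27/56 + 6*j) = 27/56 + 6*j + a*j²)
l(68, -16)*(0 - 2)² = (27/56 + 6*68 - 16*68²)*(0 - 2)² = (27/56 + 408 - 16*4624)*(-2)² = (27/56 + 408 - 73984)*4 = -4120229/56*4 = -4120229/14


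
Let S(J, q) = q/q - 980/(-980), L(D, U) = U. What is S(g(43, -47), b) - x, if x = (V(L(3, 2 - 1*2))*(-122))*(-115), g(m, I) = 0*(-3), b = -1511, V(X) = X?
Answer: 2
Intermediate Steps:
g(m, I) = 0
x = 0 (x = ((2 - 1*2)*(-122))*(-115) = ((2 - 2)*(-122))*(-115) = (0*(-122))*(-115) = 0*(-115) = 0)
S(J, q) = 2 (S(J, q) = 1 - 980*(-1/980) = 1 + 1 = 2)
S(g(43, -47), b) - x = 2 - 1*0 = 2 + 0 = 2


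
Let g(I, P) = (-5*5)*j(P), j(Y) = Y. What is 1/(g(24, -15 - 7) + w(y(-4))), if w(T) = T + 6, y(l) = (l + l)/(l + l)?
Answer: 1/557 ≈ 0.0017953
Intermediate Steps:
g(I, P) = -25*P (g(I, P) = (-5*5)*P = -25*P)
y(l) = 1 (y(l) = (2*l)/((2*l)) = (2*l)*(1/(2*l)) = 1)
w(T) = 6 + T
1/(g(24, -15 - 7) + w(y(-4))) = 1/(-25*(-15 - 7) + (6 + 1)) = 1/(-25*(-22) + 7) = 1/(550 + 7) = 1/557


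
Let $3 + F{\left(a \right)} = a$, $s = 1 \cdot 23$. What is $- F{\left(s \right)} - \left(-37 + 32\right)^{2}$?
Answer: $-45$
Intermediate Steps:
$s = 23$
$F{\left(a \right)} = -3 + a$
$- F{\left(s \right)} - \left(-37 + 32\right)^{2} = - (-3 + 23) - \left(-37 + 32\right)^{2} = \left(-1\right) 20 - \left(-5\right)^{2} = -20 - 25 = -45$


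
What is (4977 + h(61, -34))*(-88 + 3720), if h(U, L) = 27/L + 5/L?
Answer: 307241776/17 ≈ 1.8073e+7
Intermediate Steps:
h(U, L) = 32/L
(4977 + h(61, -34))*(-88 + 3720) = (4977 + 32/(-34))*(-88 + 3720) = (4977 + 32*(-1/34))*3632 = (4977 - 16/17)*3632 = (84593/17)*3632 = 307241776/17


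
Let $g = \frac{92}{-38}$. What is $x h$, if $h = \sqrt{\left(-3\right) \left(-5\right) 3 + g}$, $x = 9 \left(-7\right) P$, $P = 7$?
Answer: $- \frac{441 \sqrt{15371}}{19} \approx -2877.6$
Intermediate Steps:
$x = -441$ ($x = 9 \left(-7\right) 7 = \left(-63\right) 7 = -441$)
$g = - \frac{46}{19}$ ($g = 92 \left(- \frac{1}{38}\right) = - \frac{46}{19} \approx -2.4211$)
$h = \frac{\sqrt{15371}}{19}$ ($h = \sqrt{\left(-3\right) \left(-5\right) 3 - \frac{46}{19}} = \sqrt{15 \cdot 3 - \frac{46}{19}} = \sqrt{45 - \frac{46}{19}} = \sqrt{\frac{809}{19}} = \frac{\sqrt{15371}}{19} \approx 6.5253$)
$x h = - 441 \frac{\sqrt{15371}}{19} = - \frac{441 \sqrt{15371}}{19}$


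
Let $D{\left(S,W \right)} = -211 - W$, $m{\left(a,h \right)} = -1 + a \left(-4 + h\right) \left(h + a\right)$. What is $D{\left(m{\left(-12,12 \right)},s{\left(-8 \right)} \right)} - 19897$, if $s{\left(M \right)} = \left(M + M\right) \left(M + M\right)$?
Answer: $-20364$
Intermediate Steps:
$s{\left(M \right)} = 4 M^{2}$ ($s{\left(M \right)} = 2 M 2 M = 4 M^{2}$)
$m{\left(a,h \right)} = -1 + a \left(-4 + h\right) \left(a + h\right)$
$D{\left(m{\left(-12,12 \right)},s{\left(-8 \right)} \right)} - 19897 = \left(-211 - 4 \left(-8\right)^{2}\right) - 19897 = \left(-211 - 4 \cdot 64\right) - 19897 = \left(-211 - 256\right) - 19897 = -467 - 19897 = -20364$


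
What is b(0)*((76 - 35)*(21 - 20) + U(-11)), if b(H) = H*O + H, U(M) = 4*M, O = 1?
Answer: 0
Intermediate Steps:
b(H) = 2*H (b(H) = H*1 + H = H + H = 2*H)
b(0)*((76 - 35)*(21 - 20) + U(-11)) = (2*0)*((76 - 35)*(21 - 20) + 4*(-11)) = 0*(41*1 - 44) = 0*(41 - 44) = 0*(-3) = 0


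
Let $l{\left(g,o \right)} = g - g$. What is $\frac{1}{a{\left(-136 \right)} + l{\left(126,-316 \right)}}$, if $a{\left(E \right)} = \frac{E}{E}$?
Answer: $1$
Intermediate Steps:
$l{\left(g,o \right)} = 0$
$a{\left(E \right)} = 1$
$\frac{1}{a{\left(-136 \right)} + l{\left(126,-316 \right)}} = \frac{1}{1 + 0} = 1^{-1} = 1$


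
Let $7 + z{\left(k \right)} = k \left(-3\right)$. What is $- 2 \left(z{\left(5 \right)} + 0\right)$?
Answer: $44$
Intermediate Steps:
$z{\left(k \right)} = -7 - 3 k$ ($z{\left(k \right)} = -7 + k \left(-3\right) = -7 - 3 k$)
$- 2 \left(z{\left(5 \right)} + 0\right) = - 2 \left(\left(-7 - 15\right) + 0\right) = - 2 \left(-22 + 0\right) = \left(-2\right) \left(-22\right) = 44$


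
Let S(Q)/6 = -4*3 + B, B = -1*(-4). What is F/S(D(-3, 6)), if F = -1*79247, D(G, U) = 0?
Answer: 79247/48 ≈ 1651.0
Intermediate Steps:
B = 4
F = -79247
S(Q) = -48 (S(Q) = 6*(-4*3 + 4) = 6*(-12 + 4) = 6*(-8) = -48)
F/S(D(-3, 6)) = -79247/(-48) = -79247*(-1/48) = 79247/48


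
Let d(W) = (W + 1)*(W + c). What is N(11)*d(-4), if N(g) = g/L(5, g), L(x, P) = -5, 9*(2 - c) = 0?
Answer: -66/5 ≈ -13.200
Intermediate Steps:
c = 2 (c = 2 - ⅑*0 = 2 + 0 = 2)
d(W) = (1 + W)*(2 + W) (d(W) = (W + 1)*(W + 2) = (1 + W)*(2 + W))
N(g) = -g/5 (N(g) = g/(-5) = g*(-⅕) = -g/5)
N(11)*d(-4) = (-⅕*11)*(2 + (-4)² + 3*(-4)) = -11*(2 + 16 - 12)/5 = -11/5*6 = -66/5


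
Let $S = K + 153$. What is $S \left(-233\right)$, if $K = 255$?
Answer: $-95064$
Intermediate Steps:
$S = 408$ ($S = 255 + 153 = 408$)
$S \left(-233\right) = 408 \left(-233\right) = -95064$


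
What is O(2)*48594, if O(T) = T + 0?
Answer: 97188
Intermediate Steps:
O(T) = T
O(2)*48594 = 2*48594 = 97188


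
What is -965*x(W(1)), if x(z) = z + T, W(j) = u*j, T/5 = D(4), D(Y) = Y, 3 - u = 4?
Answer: -18335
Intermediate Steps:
u = -1 (u = 3 - 1*4 = 3 - 4 = -1)
T = 20 (T = 5*4 = 20)
W(j) = -j
x(z) = 20 + z (x(z) = z + 20 = 20 + z)
-965*x(W(1)) = -965*(20 - 1*1) = -965*(20 - 1) = -965*19 = -18335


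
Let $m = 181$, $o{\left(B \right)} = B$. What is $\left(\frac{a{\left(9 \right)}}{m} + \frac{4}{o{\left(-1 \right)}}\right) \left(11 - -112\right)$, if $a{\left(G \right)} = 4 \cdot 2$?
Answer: $- \frac{88068}{181} \approx -486.56$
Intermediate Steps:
$a{\left(G \right)} = 8$
$\left(\frac{a{\left(9 \right)}}{m} + \frac{4}{o{\left(-1 \right)}}\right) \left(11 - -112\right) = \left(\frac{8}{181} + \frac{4}{-1}\right) \left(11 - -112\right) = \left(8 \cdot \frac{1}{181} + 4 \left(-1\right)\right) \left(11 + 112\right) = \left(\frac{8}{181} - 4\right) 123 = \left(- \frac{716}{181}\right) 123 = - \frac{88068}{181}$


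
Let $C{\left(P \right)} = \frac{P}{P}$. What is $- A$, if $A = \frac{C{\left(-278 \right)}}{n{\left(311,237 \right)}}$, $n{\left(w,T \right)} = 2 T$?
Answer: $- \frac{1}{474} \approx -0.0021097$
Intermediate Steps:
$C{\left(P \right)} = 1$
$A = \frac{1}{474}$ ($A = 1 \frac{1}{2 \cdot 237} = 1 \cdot \frac{1}{474} = \frac{1}{474} \approx 0.0021097$)
$- A = \left(-1\right) \frac{1}{474} = - \frac{1}{474}$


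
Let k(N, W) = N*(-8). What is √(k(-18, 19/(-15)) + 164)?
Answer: 2*√77 ≈ 17.550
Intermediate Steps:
k(N, W) = -8*N
√(k(-18, 19/(-15)) + 164) = √(-8*(-18) + 164) = √(144 + 164) = √308 = 2*√77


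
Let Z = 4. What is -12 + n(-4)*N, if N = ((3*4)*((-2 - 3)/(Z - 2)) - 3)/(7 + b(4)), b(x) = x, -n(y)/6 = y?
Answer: -84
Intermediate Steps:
n(y) = -6*y
N = -3 (N = ((3*4)*((-2 - 3)/(4 - 2)) - 3)/(7 + 4) = (12*(-5/2) - 3)/11 = (12*(-5*½) - 3)*(1/11) = (12*(-5/2) - 3)*(1/11) = (-30 - 3)*(1/11) = -33*1/11 = -3)
-12 + n(-4)*N = -12 - 6*(-4)*(-3) = -12 + 24*(-3) = -12 - 72 = -84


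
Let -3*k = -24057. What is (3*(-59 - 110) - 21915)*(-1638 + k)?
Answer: -143074782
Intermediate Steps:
k = 8019 (k = -1/3*(-24057) = 8019)
(3*(-59 - 110) - 21915)*(-1638 + k) = (3*(-59 - 110) - 21915)*(-1638 + 8019) = (3*(-169) - 21915)*6381 = (-507 - 21915)*6381 = -22422*6381 = -143074782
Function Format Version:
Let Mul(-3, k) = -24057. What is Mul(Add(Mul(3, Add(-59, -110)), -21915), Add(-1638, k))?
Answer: -143074782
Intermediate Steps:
k = 8019 (k = Mul(Rational(-1, 3), -24057) = 8019)
Mul(Add(Mul(3, Add(-59, -110)), -21915), Add(-1638, k)) = Mul(Add(Mul(3, Add(-59, -110)), -21915), Add(-1638, 8019)) = Mul(Add(Mul(3, -169), -21915), 6381) = Mul(Add(-507, -21915), 6381) = Mul(-22422, 6381) = -143074782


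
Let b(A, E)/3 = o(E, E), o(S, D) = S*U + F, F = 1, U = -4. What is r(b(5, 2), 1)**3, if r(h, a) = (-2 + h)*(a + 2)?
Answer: -328509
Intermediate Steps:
o(S, D) = 1 - 4*S (o(S, D) = S*(-4) + 1 = -4*S + 1 = 1 - 4*S)
b(A, E) = 3 - 12*E (b(A, E) = 3*(1 - 4*E) = 3 - 12*E)
r(h, a) = (-2 + h)*(2 + a)
r(b(5, 2), 1)**3 = (-4 - 2*1 + 2*(3 - 12*2) + 1*(3 - 12*2))**3 = (-4 - 2 + 2*(3 - 24) + 1*(3 - 24))**3 = (-4 - 2 + 2*(-21) + 1*(-21))**3 = (-4 - 2 - 42 - 21)**3 = (-69)**3 = -328509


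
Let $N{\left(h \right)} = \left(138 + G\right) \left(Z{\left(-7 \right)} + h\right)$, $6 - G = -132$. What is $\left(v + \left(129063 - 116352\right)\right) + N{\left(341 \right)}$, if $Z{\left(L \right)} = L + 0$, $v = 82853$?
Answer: $187748$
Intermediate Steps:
$G = 138$ ($G = 6 - -132 = 6 + 132 = 138$)
$Z{\left(L \right)} = L$
$N{\left(h \right)} = -1932 + 276 h$ ($N{\left(h \right)} = \left(138 + 138\right) \left(-7 + h\right) = 276 \left(-7 + h\right) = -1932 + 276 h$)
$\left(v + \left(129063 - 116352\right)\right) + N{\left(341 \right)} = \left(82853 + \left(129063 - 116352\right)\right) + \left(-1932 + 276 \cdot 341\right) = \left(82853 + 12711\right) + \left(-1932 + 94116\right) = 95564 + 92184 = 187748$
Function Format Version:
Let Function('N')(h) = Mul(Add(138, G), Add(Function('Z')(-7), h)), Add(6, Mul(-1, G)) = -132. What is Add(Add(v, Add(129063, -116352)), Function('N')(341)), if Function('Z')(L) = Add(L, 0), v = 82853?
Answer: 187748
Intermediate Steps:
G = 138 (G = Add(6, Mul(-1, -132)) = Add(6, 132) = 138)
Function('Z')(L) = L
Function('N')(h) = Add(-1932, Mul(276, h)) (Function('N')(h) = Mul(Add(138, 138), Add(-7, h)) = Mul(276, Add(-7, h)) = Add(-1932, Mul(276, h)))
Add(Add(v, Add(129063, -116352)), Function('N')(341)) = Add(Add(82853, Add(129063, -116352)), Add(-1932, Mul(276, 341))) = Add(Add(82853, 12711), Add(-1932, 94116)) = Add(95564, 92184) = 187748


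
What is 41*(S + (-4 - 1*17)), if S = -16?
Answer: -1517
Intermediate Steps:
41*(S + (-4 - 1*17)) = 41*(-16 + (-4 - 1*17)) = 41*(-16 + (-4 - 17)) = 41*(-16 - 21) = 41*(-37) = -1517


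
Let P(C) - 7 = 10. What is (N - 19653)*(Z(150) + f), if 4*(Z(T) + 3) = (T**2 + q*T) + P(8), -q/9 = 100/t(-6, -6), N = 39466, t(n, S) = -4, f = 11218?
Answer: 2003629251/4 ≈ 5.0091e+8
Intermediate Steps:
P(C) = 17 (P(C) = 7 + 10 = 17)
q = 225 (q = -900/(-4) = -900*(-1)/4 = -9*(-25) = 225)
Z(T) = 5/4 + T**2/4 + 225*T/4 (Z(T) = -3 + ((T**2 + 225*T) + 17)/4 = -3 + (17 + T**2 + 225*T)/4 = -3 + (17/4 + T**2/4 + 225*T/4) = 5/4 + T**2/4 + 225*T/4)
(N - 19653)*(Z(150) + f) = (39466 - 19653)*((5/4 + (1/4)*150**2 + (225/4)*150) + 11218) = 19813*((5/4 + (1/4)*22500 + 16875/2) + 11218) = 19813*((5/4 + 5625 + 16875/2) + 11218) = 19813*(56255/4 + 11218) = 19813*(101127/4) = 2003629251/4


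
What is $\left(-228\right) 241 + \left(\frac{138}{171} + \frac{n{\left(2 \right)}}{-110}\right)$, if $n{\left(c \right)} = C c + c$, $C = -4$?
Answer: $- \frac{172259279}{3135} \approx -54947.0$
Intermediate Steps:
$n{\left(c \right)} = - 3 c$ ($n{\left(c \right)} = - 4 c + c = - 3 c$)
$\left(-228\right) 241 + \left(\frac{138}{171} + \frac{n{\left(2 \right)}}{-110}\right) = \left(-228\right) 241 + \left(\frac{138}{171} + \frac{\left(-3\right) 2}{-110}\right) = -54948 + \left(138 \cdot \frac{1}{171} - - \frac{3}{55}\right) = -54948 + \left(\frac{46}{57} + \frac{3}{55}\right) = -54948 + \frac{2701}{3135} = - \frac{172259279}{3135}$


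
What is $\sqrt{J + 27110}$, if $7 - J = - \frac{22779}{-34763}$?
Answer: $\frac{6 \sqrt{910255145511}}{34763} \approx 164.67$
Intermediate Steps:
$J = \frac{220562}{34763}$ ($J = 7 - - \frac{22779}{-34763} = 7 - \left(-22779\right) \left(- \frac{1}{34763}\right) = 7 - \frac{22779}{34763} = \frac{220562}{34763} \approx 6.3447$)
$\sqrt{J + 27110} = \sqrt{\frac{220562}{34763} + 27110} = \sqrt{\frac{942645492}{34763}} = \frac{6 \sqrt{910255145511}}{34763}$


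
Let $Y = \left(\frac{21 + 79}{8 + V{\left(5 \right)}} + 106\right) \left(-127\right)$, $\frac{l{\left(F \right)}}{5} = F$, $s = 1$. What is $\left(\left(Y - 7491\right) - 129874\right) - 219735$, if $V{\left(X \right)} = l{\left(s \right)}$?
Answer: $- \frac{4830006}{13} \approx -3.7154 \cdot 10^{5}$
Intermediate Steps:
$l{\left(F \right)} = 5 F$
$V{\left(X \right)} = 5$ ($V{\left(X \right)} = 5 \cdot 1 = 5$)
$Y = - \frac{187706}{13}$ ($Y = \left(\frac{21 + 79}{8 + 5} + 106\right) \left(-127\right) = \left(\frac{100}{13} + 106\right) \left(-127\right) = \frac{1478}{13} \left(-127\right) = - \frac{187706}{13} \approx -14439.0$)
$\left(\left(Y - 7491\right) - 129874\right) - 219735 = \left(\left(- \frac{187706}{13} - 7491\right) - 129874\right) - 219735 = \left(- \frac{285089}{13} - 129874\right) - 219735 = - \frac{1973451}{13} - 219735 = - \frac{4830006}{13}$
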